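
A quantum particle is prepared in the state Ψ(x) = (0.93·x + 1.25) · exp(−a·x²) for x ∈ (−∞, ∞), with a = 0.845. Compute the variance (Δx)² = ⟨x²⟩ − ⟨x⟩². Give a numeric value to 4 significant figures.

Compute ⟨x⟩ and ⟨x²⟩ separately, then (Δx)² = ⟨x²⟩ − ⟨x⟩².
Expand each integrand as polynomial × e^(−2ax²) and use ∫x^(2j)·e^(−2ax²) dx = (2j−1)!!/(4a)^j · √(π/(2a)), odd powers → 0; here √(π/(2a)) = 1.3634.
Normalization: ∫|Ψ|² dx = 2.4792.
⟨x⟩ = 0.37829 and ⟨x²⟩ = 0.37913.
(Δx)² = 0.37913 − (0.37829)² = 0.23603.

0.2360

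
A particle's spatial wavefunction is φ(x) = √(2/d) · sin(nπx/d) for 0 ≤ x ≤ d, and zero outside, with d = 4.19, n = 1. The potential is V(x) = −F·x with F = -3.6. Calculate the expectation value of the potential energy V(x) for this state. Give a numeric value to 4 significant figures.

7.542

⟨V⟩ = ∫ V(x)·|φ|² dx.
With sin²θ = (1 − cos2θ)/2 on 0 ≤ x ≤ d: ∫sin²(nπx/d) dx = d/2, ∫x·sin²(nπx/d) dx = d²/4, ∫x²·sin²(nπx/d) dx = d³·(1/6 − 1/(4n²π²)); higher powers xᵏ the same way, integrating xᵏ·cos(2nπx/d) by parts.
⟨V⟩ = 7.5420.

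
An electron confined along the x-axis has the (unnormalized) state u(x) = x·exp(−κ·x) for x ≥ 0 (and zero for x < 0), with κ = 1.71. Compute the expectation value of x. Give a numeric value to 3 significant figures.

0.877

⟨x⟩ = ∫ x·|u|² dx / ∫|u|² dx (integrals over the domain).
Every integrand reduces to terms xʲ·e^(−2κx) on [0, ∞); use ∫₀^∞ xʲ·e^(−2κx) dx = j!/(2κ)^(j+1).
State is unnormalized: ∫|u|² dx = 0.049998, and ∫u*·x·u dx = 0.043858, so ⟨x⟩ = 0.043858 / 0.049998.
⟨x⟩ = 0.87719.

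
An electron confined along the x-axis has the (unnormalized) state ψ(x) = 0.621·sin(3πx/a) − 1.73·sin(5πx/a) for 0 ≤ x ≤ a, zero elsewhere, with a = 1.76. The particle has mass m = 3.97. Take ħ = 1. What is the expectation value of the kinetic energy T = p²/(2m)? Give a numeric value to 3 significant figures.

9.30

T = −(ħ²/2m) d²/dx², so ⟨T⟩ = −(ħ²/2m) ∫ ψ*·ψ'' dx / ∫|ψ|² dx; with m = 3.97.
d²/dx² sin(jπx/a) = −(jπ/a)²·sin(jπx/a); on 0 ≤ x ≤ a, ∫sin²(jπx/a) dx = a/2 and ∫sin(jπx/a)·sin(lπx/a) dx = 0 for j ≠ l, so only diagonal terms survive in ∫|ψ|² and ∫ψ·ψ″; ∫ψ·ψ′ dx = [ψ²/2] between the walls = 0.
State is unnormalized: ∫|ψ|² dx = 2.9731, and ∫ψ*·(−ħ²/2m · ψ'') dx = 27.648, so ⟨T⟩ = 27.648 / 2.9731.
⟨T⟩ = 9.2993.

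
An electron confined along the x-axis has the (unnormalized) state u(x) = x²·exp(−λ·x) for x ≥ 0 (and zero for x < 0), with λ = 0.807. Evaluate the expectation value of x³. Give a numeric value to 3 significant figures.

⟨x³⟩ = ∫ x³·|u|² dx / ∫|u|² dx (integrals over the domain).
Every integrand reduces to terms xʲ·e^(−2λx) on [0, ∞); use ∫₀^∞ xʲ·e^(−2λx) dx = j!/(2λ)^(j+1).
State is unnormalized: ∫|u|² dx = 2.1913, and ∫u*·x³·u dx = 109.45, so ⟨x³⟩ = 109.45 / 2.1913.
⟨x³⟩ = 49.947.

49.9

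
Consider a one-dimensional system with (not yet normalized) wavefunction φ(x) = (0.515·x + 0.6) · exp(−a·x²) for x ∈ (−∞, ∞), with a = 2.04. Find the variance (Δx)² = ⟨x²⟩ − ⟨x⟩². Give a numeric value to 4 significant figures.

Compute ⟨x⟩ and ⟨x²⟩ separately, then (Δx)² = ⟨x²⟩ − ⟨x⟩².
Expand each integrand as polynomial × e^(−2ax²) and use ∫x^(2j)·e^(−2ax²) dx = (2j−1)!!/(4a)^j · √(π/(2a)), odd powers → 0; here √(π/(2a)) = 0.87750.
Normalization: ∫|φ|² dx = 0.34442.
⟨x⟩ = 0.19295 and ⟨x²⟩ = 0.14285.
(Δx)² = 0.14285 − (0.19295)² = 0.10561.

0.1056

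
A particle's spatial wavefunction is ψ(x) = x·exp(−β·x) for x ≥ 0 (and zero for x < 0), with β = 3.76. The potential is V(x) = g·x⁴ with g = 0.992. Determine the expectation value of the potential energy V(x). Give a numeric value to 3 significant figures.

0.112

⟨V⟩ = ∫ V(x)·|ψ|² dx / ∫|ψ|² dx.
Every integrand reduces to terms xʲ·e^(−2βx) on [0, ∞); use ∫₀^∞ xʲ·e^(−2βx) dx = j!/(2β)^(j+1).
State is unnormalized: ∫|ψ|² dx = 0.0047030, and ∫ψ*·V(x)·ψ dx = 0.00052519, so ⟨V⟩ = 0.00052519 / 0.0047030.
⟨V⟩ = 0.11167.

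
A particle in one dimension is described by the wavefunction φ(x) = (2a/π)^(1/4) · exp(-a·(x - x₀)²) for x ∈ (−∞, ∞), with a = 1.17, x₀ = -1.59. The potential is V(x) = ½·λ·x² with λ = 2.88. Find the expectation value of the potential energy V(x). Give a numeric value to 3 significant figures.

⟨V⟩ = ∫ V(x)·|φ|² dx.
Gaussian moments (u = x − x₀): ∫u^(2j)·e^(−2au²) du = (2j−1)!!/(4a)^j · √(π/(2a)), odd powers integrate to 0; here √(π/(2a)) = 1.1587.
⟨V⟩ = 3.9482.

3.95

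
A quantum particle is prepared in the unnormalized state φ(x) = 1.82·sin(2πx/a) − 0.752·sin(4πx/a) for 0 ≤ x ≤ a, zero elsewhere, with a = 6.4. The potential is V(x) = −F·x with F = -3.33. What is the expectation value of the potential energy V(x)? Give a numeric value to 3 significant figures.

10.7

⟨V⟩ = ∫ V(x)·|φ|² dx / ∫|φ|² dx.
On 0 ≤ x ≤ a (j ≠ l): ∫sin²(jπx/a) dx = a/2, ∫sin(jπx/a)·sin(lπx/a) dx = 0; diagonal moments ∫x·sin²(jπx/a) dx = a²/4, ∫x²·sin²(jπx/a) dx = a³·(1/6 − 1/(4j²π²)); cross terms ∫x·sin(jπx/a)·sin(lπx/a) dx = 0 for j + l even and −4jla²/(π²(j² − l²)²) for j + l odd, ∫x²·sin(jπx/a)·sin(lπx/a) dx = (−1)^(j+l)·4jla³/(π²(j² − l²)²); higher powers the same way via product-to-sum and parts.
State is unnormalized: ∫|φ|² dx = 12.409, and ∫φ*·V(x)·φ dx = 132.23, so ⟨V⟩ = 132.23 / 12.409.
⟨V⟩ = 10.656.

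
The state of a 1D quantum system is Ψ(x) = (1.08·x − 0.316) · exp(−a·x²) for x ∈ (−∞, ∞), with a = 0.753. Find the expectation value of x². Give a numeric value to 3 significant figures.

⟨x²⟩ = ∫ x²·|Ψ|² dx / ∫|Ψ|² dx (integrals over the domain).
Expand each integrand as polynomial × e^(−2ax²) and use ∫x^(2j)·e^(−2ax²) dx = (2j−1)!!/(4a)^j · √(π/(2a)), odd powers → 0; here √(π/(2a)) = 1.4443.
State is unnormalized: ∫|Ψ|² dx = 0.70354, and ∫Ψ*·x²·Ψ dx = 0.60497, so ⟨x²⟩ = 0.60497 / 0.70354.
⟨x²⟩ = 0.85990.

0.860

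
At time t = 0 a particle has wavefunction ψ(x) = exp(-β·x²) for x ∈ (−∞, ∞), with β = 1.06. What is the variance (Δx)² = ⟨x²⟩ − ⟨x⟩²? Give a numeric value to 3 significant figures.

Compute ⟨x⟩ and ⟨x²⟩ separately, then (Δx)² = ⟨x²⟩ − ⟨x⟩².
Gaussian moments: ∫x^(2j)·e^(−2βx²) dx = (2j−1)!!/(4β)^j · √(π/(2β)), odd powers integrate to 0; here √(π/(2β)) = 1.2173.
Normalization: ∫|ψ|² dx = 1.2173.
⟨x⟩ = 0.0000 and ⟨x²⟩ = 0.23585.
(Δx)² = 0.23585 − (0.0000)² = 0.23585.

0.236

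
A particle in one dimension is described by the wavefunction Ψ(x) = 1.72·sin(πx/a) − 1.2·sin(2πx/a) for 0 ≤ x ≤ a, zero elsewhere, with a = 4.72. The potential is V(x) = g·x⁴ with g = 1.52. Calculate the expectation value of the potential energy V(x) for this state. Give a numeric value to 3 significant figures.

184.

⟨V⟩ = ∫ V(x)·|Ψ|² dx / ∫|Ψ|² dx.
On 0 ≤ x ≤ a (j ≠ l): ∫sin²(jπx/a) dx = a/2, ∫sin(jπx/a)·sin(lπx/a) dx = 0; diagonal moments ∫x·sin²(jπx/a) dx = a²/4, ∫x²·sin²(jπx/a) dx = a³·(1/6 − 1/(4j²π²)); cross terms ∫x·sin(jπx/a)·sin(lπx/a) dx = 0 for j + l even and −4jla²/(π²(j² − l²)²) for j + l odd, ∫x²·sin(jπx/a)·sin(lπx/a) dx = (−1)^(j+l)·4jla³/(π²(j² − l²)²); higher powers the same way via product-to-sum and parts.
State is unnormalized: ∫|Ψ|² dx = 10.380, and ∫Ψ*·V(x)·Ψ dx = 1910.4, so ⟨V⟩ = 1910.4 / 10.380.
⟨V⟩ = 184.04.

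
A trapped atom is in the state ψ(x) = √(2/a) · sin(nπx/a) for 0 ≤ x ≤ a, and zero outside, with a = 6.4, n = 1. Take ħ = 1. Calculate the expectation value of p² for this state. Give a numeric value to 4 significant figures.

0.2410

p² ψ = −ħ² d²ψ/dx²; ⟨p²⟩ = −ħ² ∫ ψ*·ψ'' dx.
d/dx sin(nπx/a) = (nπ/a)·cos(nπx/a) and d²/dx² sin(nπx/a) = −(nπ/a)²·sin(nπx/a); on 0 ≤ x ≤ a, ∫sin²(nπx/a) dx = a/2 and ∫sin(nπx/a)·cos(nπx/a) dx = 0.
⟨p²⟩ = 0.24096.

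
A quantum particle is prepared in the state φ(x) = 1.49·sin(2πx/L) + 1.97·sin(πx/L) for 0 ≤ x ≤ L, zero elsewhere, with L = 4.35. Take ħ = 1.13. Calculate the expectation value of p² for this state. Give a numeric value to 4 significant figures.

1.393

p² φ = −ħ² d²φ/dx²; ⟨p²⟩ = −ħ² ∫ φ*·φ'' dx / ∫|φ|² dx.
d²/dx² sin(jπx/L) = −(jπ/L)²·sin(jπx/L); on 0 ≤ x ≤ L, ∫sin²(jπx/L) dx = L/2 and ∫sin(jπx/L)·sin(lπx/L) dx = 0 for j ≠ l, so only diagonal terms survive in ∫|φ|² and ∫φ·φ″; ∫φ·φ′ dx = [φ²/2] between the walls = 0.
State is unnormalized: ∫|φ|² dx = 13.270, and ∫φ*·(−ħ² φ'') dx = 18.486, so ⟨p²⟩ = 18.486 / 13.270.
⟨p²⟩ = 1.3931.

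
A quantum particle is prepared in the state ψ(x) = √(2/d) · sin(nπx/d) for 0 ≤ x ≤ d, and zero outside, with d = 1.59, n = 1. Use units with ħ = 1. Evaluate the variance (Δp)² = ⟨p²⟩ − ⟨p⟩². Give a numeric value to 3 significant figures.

3.90

Compute ⟨p⟩ and ⟨p²⟩ separately; (Δp)² = ⟨p²⟩ − ⟨p⟩².
d/dx sin(nπx/d) = (nπ/d)·cos(nπx/d) and d²/dx² sin(nπx/d) = −(nπ/d)²·sin(nπx/d); on 0 ≤ x ≤ d, ∫sin²(nπx/d) dx = d/2 and ∫sin(nπx/d)·cos(nπx/d) dx = 0.
⟨p⟩ = 0.0000 and ⟨p²⟩ = 3.9040.
(Δp)² = 3.9040 − (0.0000)² = 3.9040.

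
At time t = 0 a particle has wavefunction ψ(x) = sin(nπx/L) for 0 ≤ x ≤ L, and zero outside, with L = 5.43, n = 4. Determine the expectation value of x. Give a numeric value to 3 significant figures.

2.72

⟨x⟩ = ∫ x·|ψ|² dx / ∫|ψ|² dx (integrals over the domain).
With sin²θ = (1 − cos2θ)/2 on 0 ≤ x ≤ L: ∫sin²(nπx/L) dx = L/2, ∫x·sin²(nπx/L) dx = L²/4, ∫x²·sin²(nπx/L) dx = L³·(1/6 − 1/(4n²π²)); higher powers xᵏ the same way, integrating xᵏ·cos(2nπx/L) by parts.
State is unnormalized: ∫|ψ|² dx = 2.7150, and ∫ψ*·x·ψ dx = 7.3712, so ⟨x⟩ = 7.3712 / 2.7150.
⟨x⟩ = 2.7150.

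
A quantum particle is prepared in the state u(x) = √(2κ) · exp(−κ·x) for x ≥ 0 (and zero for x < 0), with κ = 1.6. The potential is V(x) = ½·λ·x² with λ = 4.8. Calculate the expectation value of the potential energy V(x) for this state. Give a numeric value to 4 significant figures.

0.4688

⟨V⟩ = ∫ V(x)·|u|² dx.
Every integrand reduces to terms xʲ·e^(−2κx) on [0, ∞); use ∫₀^∞ xʲ·e^(−2κx) dx = j!/(2κ)^(j+1).
⟨V⟩ = 0.46875.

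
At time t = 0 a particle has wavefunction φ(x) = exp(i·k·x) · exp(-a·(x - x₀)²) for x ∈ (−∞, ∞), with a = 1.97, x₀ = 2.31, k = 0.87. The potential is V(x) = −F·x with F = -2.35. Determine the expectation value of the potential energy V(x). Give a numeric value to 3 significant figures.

⟨V⟩ = ∫ V(x)·|φ|² dx / ∫|φ|² dx.
Gaussian moments (u = x − x₀): ∫u^(2j)·e^(−2au²) du = (2j−1)!!/(4a)^j · √(π/(2a)), odd powers integrate to 0; here √(π/(2a)) = 0.89295.
State is unnormalized: ∫|φ|² dx = 0.89295, and ∫φ*·V(x)·φ dx = 4.8474, so ⟨V⟩ = 4.8474 / 0.89295.
⟨V⟩ = 5.4285.

5.43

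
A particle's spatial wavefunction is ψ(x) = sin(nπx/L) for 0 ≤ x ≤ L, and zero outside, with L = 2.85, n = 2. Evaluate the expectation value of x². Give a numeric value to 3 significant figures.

2.60

⟨x²⟩ = ∫ x²·|ψ|² dx / ∫|ψ|² dx (integrals over the domain).
With sin²θ = (1 − cos2θ)/2 on 0 ≤ x ≤ L: ∫sin²(nπx/L) dx = L/2, ∫x·sin²(nπx/L) dx = L²/4, ∫x²·sin²(nπx/L) dx = L³·(1/6 − 1/(4n²π²)); higher powers xᵏ the same way, integrating xᵏ·cos(2nπx/L) by parts.
State is unnormalized: ∫|ψ|² dx = 1.4250, and ∫ψ*·x²·ψ dx = 3.7116, so ⟨x²⟩ = 3.7116 / 1.4250.
⟨x²⟩ = 2.6046.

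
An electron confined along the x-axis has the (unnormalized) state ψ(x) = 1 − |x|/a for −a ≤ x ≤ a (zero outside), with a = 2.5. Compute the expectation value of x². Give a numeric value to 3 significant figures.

0.625

⟨x²⟩ = ∫ x²·|ψ|² dx / ∫|ψ|² dx (integrals over the domain).
ψ is even, so ∫ over [−a, a] = 2∫₀ᵃ with ψ = 1 − x/a there: ∫₀ᵃ (1 − x/a)² dx = a/3, ∫₀ᵃ x²(1 − x/a)² dx = a³/30, ∫₀ᵃ x⁴(1 − x/a)² dx = a⁵/105.
State is unnormalized: ∫|ψ|² dx = 1.6667, and ∫ψ*·x²·ψ dx = 1.0417, so ⟨x²⟩ = 1.0417 / 1.6667.
⟨x²⟩ = 0.62500.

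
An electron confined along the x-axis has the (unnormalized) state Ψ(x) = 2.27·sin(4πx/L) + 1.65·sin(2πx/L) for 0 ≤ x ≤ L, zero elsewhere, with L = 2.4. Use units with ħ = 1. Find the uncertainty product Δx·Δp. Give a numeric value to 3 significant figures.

3.74

Δx = √(⟨x²⟩−⟨x⟩²), Δp = √(⟨p²⟩−⟨p⟩²).
On 0 ≤ x ≤ L (j ≠ l): ∫sin²(jπx/L) dx = L/2, ∫sin(jπx/L)·sin(lπx/L) dx = 0; diagonal moments ∫x·sin²(jπx/L) dx = L²/4, ∫x²·sin²(jπx/L) dx = L³·(1/6 − 1/(4j²π²)); cross terms ∫x·sin(jπx/L)·sin(lπx/L) dx = 0 for j + l even and −4jlL²/(π²(j² − l²)²) for j + l odd, ∫x²·sin(jπx/L)·sin(lπx/L) dx = (−1)^(j+l)·4jlL³/(π²(j² − l²)²); higher powers the same way via product-to-sum and parts. d²/dx² sin(jπx/L) = −(jπ/L)²·sin(jπx/L); on 0 ≤ x ≤ L, ∫sin²(jπx/L) dx = L/2 and ∫sin(jπx/L)·sin(lπx/L) dx = 0 for j ≠ l, so only diagonal terms survive in ∫|Ψ|² and ∫Ψ·Ψ″; ∫Ψ·Ψ′ dx = [Ψ²/2] between the walls = 0.
Normalization: ∫|Ψ|² dx = 9.4505.
⟨x⟩ = 1.2000, ⟨x²⟩ = 2.1296 ⇒ Δx = 0.83040.
⟨p⟩ = 0.0000, ⟨p²⟩ = 20.307 ⇒ Δp = 4.5064.
Δx·Δp = 3.7421.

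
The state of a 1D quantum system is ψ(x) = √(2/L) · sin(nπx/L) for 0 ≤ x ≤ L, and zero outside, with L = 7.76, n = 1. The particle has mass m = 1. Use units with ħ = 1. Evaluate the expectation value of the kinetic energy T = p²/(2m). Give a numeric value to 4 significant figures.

T = −(ħ²/2m) d²/dx², so ⟨T⟩ = −(ħ²/2m) ∫ ψ*·ψ'' dx; with m = 1.
d/dx sin(nπx/L) = (nπ/L)·cos(nπx/L) and d²/dx² sin(nπx/L) = −(nπ/L)²·sin(nπx/L); on 0 ≤ x ≤ L, ∫sin²(nπx/L) dx = L/2 and ∫sin(nπx/L)·cos(nπx/L) dx = 0.
⟨T⟩ = 0.081949.

0.08195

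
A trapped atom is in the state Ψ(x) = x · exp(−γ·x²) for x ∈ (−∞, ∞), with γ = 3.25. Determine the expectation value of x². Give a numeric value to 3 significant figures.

⟨x²⟩ = ∫ x²·|Ψ|² dx / ∫|Ψ|² dx (integrals over the domain).
Expand each integrand as polynomial × e^(−2γx²) and use ∫x^(2j)·e^(−2γx²) dx = (2j−1)!!/(4γ)^j · √(π/(2γ)), odd powers → 0; here √(π/(2γ)) = 0.69521.
State is unnormalized: ∫|Ψ|² dx = 0.053478, and ∫Ψ*·x²·Ψ dx = 0.012341, so ⟨x²⟩ = 0.012341 / 0.053478.
⟨x²⟩ = 0.23077.

0.231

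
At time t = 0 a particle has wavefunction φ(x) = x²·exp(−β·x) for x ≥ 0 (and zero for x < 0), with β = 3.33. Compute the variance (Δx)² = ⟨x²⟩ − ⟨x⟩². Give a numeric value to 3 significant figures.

0.113

Compute ⟨x⟩ and ⟨x²⟩ separately, then (Δx)² = ⟨x²⟩ − ⟨x⟩².
Every integrand reduces to terms xʲ·e^(−2βx) on [0, ∞); use ∫₀^∞ xʲ·e^(−2βx) dx = j!/(2β)^(j+1).
Normalization: ∫|φ|² dx = 0.0018316.
⟨x⟩ = 0.75075 and ⟨x²⟩ = 0.67635.
(Δx)² = 0.67635 − (0.75075)² = 0.11273.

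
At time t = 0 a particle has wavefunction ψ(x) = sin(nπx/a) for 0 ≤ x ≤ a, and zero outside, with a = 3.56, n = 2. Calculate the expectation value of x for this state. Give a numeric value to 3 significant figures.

⟨x⟩ = ∫ x·|ψ|² dx / ∫|ψ|² dx (integrals over the domain).
With sin²θ = (1 − cos2θ)/2 on 0 ≤ x ≤ a: ∫sin²(nπx/a) dx = a/2, ∫x·sin²(nπx/a) dx = a²/4, ∫x²·sin²(nπx/a) dx = a³·(1/6 − 1/(4n²π²)); higher powers xᵏ the same way, integrating xᵏ·cos(2nπx/a) by parts.
State is unnormalized: ∫|ψ|² dx = 1.7800, and ∫ψ*·x·ψ dx = 3.1684, so ⟨x⟩ = 3.1684 / 1.7800.
⟨x⟩ = 1.7800.

1.78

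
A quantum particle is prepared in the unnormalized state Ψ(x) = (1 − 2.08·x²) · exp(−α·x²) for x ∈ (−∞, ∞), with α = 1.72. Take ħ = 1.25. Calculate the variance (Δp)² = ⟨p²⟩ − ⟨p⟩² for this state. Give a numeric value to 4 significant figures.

Compute ⟨p⟩ and ⟨p²⟩ separately; (Δp)² = ⟨p²⟩ − ⟨p⟩².
Expand each integrand as polynomial × e^(−2αx²) and use ∫x^(2j)·e^(−2αx²) dx = (2j−1)!!/(4α)^j · √(π/(2α)), odd powers → 0; here √(π/(2α)) = 0.95564. Differentiate with the product rule, d/dx e^(−αx²) = −2αx·e^(−αx²).
Normalization: ∫|Ψ|² dx = 0.63985.
⟨p⟩ = 0.0000 and ⟨p²⟩ = 9.0090.
(Δp)² = 9.0090 − (0.0000)² = 9.0090.

9.009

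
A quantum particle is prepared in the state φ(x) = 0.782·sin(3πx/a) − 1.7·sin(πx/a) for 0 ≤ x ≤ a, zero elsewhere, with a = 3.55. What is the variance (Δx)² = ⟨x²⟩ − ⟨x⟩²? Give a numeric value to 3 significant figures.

Compute ⟨x⟩ and ⟨x²⟩ separately, then (Δx)² = ⟨x²⟩ − ⟨x⟩².
On 0 ≤ x ≤ a (j ≠ l): ∫sin²(jπx/a) dx = a/2, ∫sin(jπx/a)·sin(lπx/a) dx = 0; diagonal moments ∫x·sin²(jπx/a) dx = a²/4, ∫x²·sin²(jπx/a) dx = a³·(1/6 − 1/(4j²π²)); cross terms ∫x·sin(jπx/a)·sin(lπx/a) dx = 0 for j + l even and −4jla²/(π²(j² − l²)²) for j + l odd, ∫x²·sin(jπx/a)·sin(lπx/a) dx = (−1)^(j+l)·4jla³/(π²(j² − l²)²); higher powers the same way via product-to-sum and parts.
Normalization: ∫|φ|² dx = 6.2152.
⟨x⟩ = 1.7750 and ⟨x²⟩ = 3.2979.
(Δx)² = 3.2979 − (1.7750)² = 0.14728.

0.147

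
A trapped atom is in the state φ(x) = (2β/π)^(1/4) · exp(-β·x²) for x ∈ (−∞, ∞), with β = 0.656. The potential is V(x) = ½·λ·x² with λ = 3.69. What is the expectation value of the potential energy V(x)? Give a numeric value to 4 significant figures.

0.7031

⟨V⟩ = ∫ V(x)·|φ|² dx.
Gaussian moments: ∫x^(2j)·e^(−2βx²) dx = (2j−1)!!/(4β)^j · √(π/(2β)), odd powers integrate to 0; here √(π/(2β)) = 1.5474.
⟨V⟩ = 0.70313.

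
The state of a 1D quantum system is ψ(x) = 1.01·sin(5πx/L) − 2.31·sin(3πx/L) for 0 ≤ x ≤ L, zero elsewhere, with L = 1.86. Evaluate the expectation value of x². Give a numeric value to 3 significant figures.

⟨x²⟩ = ∫ x²·|ψ|² dx / ∫|ψ|² dx (integrals over the domain).
On 0 ≤ x ≤ L (j ≠ l): ∫sin²(jπx/L) dx = L/2, ∫sin(jπx/L)·sin(lπx/L) dx = 0; diagonal moments ∫x·sin²(jπx/L) dx = L²/4, ∫x²·sin²(jπx/L) dx = L³·(1/6 − 1/(4j²π²)); cross terms ∫x·sin(jπx/L)·sin(lπx/L) dx = 0 for j + l even and −4jlL²/(π²(j² − l²)²) for j + l odd, ∫x²·sin(jπx/L)·sin(lπx/L) dx = (−1)^(j+l)·4jlL³/(π²(j² − l²)²); higher powers the same way via product-to-sum and parts.
State is unnormalized: ∫|ψ|² dx = 5.9113, and ∫ψ*·x²·ψ dx = 6.0005, so ⟨x²⟩ = 6.0005 / 5.9113.
⟨x²⟩ = 1.0151.

1.02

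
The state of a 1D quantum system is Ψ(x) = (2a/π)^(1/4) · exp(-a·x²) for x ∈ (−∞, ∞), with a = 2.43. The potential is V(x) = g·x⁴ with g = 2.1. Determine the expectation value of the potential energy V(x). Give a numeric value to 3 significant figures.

⟨V⟩ = ∫ V(x)·|Ψ|² dx.
Gaussian moments: ∫x^(2j)·e^(−2ax²) dx = (2j−1)!!/(4a)^j · √(π/(2a)), odd powers integrate to 0; here √(π/(2a)) = 0.80400.
⟨V⟩ = 0.066682.

0.0667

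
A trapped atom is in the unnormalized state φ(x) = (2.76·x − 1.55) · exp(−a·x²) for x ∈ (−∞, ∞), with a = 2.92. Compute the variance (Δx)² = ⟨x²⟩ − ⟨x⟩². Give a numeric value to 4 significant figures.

0.06467

Compute ⟨x⟩ and ⟨x²⟩ separately, then (Δx)² = ⟨x²⟩ − ⟨x⟩².
Expand each integrand as polynomial × e^(−2ax²) and use ∫x^(2j)·e^(−2ax²) dx = (2j−1)!!/(4a)^j · √(π/(2a)), odd powers → 0; here √(π/(2a)) = 0.73345.
Normalization: ∫|φ|² dx = 2.2405.
⟨x⟩ = -0.23981 and ⟨x²⟩ = 0.12218.
(Δx)² = 0.12218 − (-0.23981)² = 0.064668.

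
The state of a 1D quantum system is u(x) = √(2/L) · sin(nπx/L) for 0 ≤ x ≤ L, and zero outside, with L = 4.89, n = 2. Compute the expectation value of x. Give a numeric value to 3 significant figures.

⟨x⟩ = ∫ x·|u|² dx (integrals over the domain).
With sin²θ = (1 − cos2θ)/2 on 0 ≤ x ≤ L: ∫sin²(nπx/L) dx = L/2, ∫x·sin²(nπx/L) dx = L²/4, ∫x²·sin²(nπx/L) dx = L³·(1/6 − 1/(4n²π²)); higher powers xᵏ the same way, integrating xᵏ·cos(2nπx/L) by parts.
⟨x⟩ = 2.4450.

2.45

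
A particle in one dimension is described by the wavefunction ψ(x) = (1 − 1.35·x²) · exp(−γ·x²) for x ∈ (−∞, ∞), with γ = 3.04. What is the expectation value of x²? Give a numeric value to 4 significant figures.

⟨x²⟩ = ∫ x²·|ψ|² dx / ∫|ψ|² dx (integrals over the domain).
Expand each integrand as polynomial × e^(−2γx²) and use ∫x^(2j)·e^(−2γx²) dx = (2j−1)!!/(4γ)^j · √(π/(2γ)), odd powers → 0; here √(π/(2γ)) = 0.71882.
State is unnormalized: ∫|ψ|² dx = 0.58580, and ∫ψ*·x²·ψ dx = 0.030666, so ⟨x²⟩ = 0.030666 / 0.58580.
⟨x²⟩ = 0.052349.

0.05235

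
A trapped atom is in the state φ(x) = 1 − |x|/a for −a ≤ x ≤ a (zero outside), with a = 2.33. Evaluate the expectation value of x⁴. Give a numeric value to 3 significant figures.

0.842

⟨x⁴⟩ = ∫ x⁴·|φ|² dx / ∫|φ|² dx (integrals over the domain).
φ is even, so ∫ over [−a, a] = 2∫₀ᵃ with φ = 1 − x/a there: ∫₀ᵃ (1 − x/a)² dx = a/3, ∫₀ᵃ x²(1 − x/a)² dx = a³/30, ∫₀ᵃ x⁴(1 − x/a)² dx = a⁵/105.
State is unnormalized: ∫|φ|² dx = 1.5533, and ∫φ*·x⁴·φ dx = 1.3080, so ⟨x⁴⟩ = 1.3080 / 1.5533.
⟨x⁴⟩ = 0.84208.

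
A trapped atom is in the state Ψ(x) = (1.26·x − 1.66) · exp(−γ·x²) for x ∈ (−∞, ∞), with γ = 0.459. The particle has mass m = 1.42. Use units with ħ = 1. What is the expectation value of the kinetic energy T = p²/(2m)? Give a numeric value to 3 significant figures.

0.239

T = −(ħ²/2m) d²/dx², so ⟨T⟩ = −(ħ²/2m) ∫ Ψ*·Ψ'' dx / ∫|Ψ|² dx; with m = 1.42.
Expand each integrand as polynomial × e^(−2γx²) and use ∫x^(2j)·e^(−2γx²) dx = (2j−1)!!/(4γ)^j · √(π/(2γ)), odd powers → 0; here √(π/(2γ)) = 1.8499. Differentiate with the product rule, d/dx e^(−γx²) = −2γx·e^(−γx²).
State is unnormalized: ∫|Ψ|² dx = 6.6973, and ∫Ψ*·(−ħ²/2m · Ψ'') dx = 1.5995, so ⟨T⟩ = 1.5995 / 6.6973.
⟨T⟩ = 0.23883.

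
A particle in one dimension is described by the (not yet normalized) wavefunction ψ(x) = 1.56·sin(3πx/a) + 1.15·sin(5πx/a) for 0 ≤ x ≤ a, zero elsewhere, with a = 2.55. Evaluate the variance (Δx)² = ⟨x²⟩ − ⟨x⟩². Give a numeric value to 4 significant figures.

Compute ⟨x⟩ and ⟨x²⟩ separately, then (Δx)² = ⟨x²⟩ − ⟨x⟩².
On 0 ≤ x ≤ a (j ≠ l): ∫sin²(jπx/a) dx = a/2, ∫sin(jπx/a)·sin(lπx/a) dx = 0; diagonal moments ∫x·sin²(jπx/a) dx = a²/4, ∫x²·sin²(jπx/a) dx = a³·(1/6 − 1/(4j²π²)); cross terms ∫x·sin(jπx/a)·sin(lπx/a) dx = 0 for j + l even and −4jla²/(π²(j² − l²)²) for j + l odd, ∫x²·sin(jπx/a)·sin(lπx/a) dx = (−1)^(j+l)·4jla³/(π²(j² − l²)²); higher powers the same way via product-to-sum and parts.
Normalization: ∫|ψ|² dx = 4.7890.
⟨x⟩ = 1.2750 and ⟨x²⟩ = 2.4342.
(Δx)² = 2.4342 − (1.2750)² = 0.80853.

0.8085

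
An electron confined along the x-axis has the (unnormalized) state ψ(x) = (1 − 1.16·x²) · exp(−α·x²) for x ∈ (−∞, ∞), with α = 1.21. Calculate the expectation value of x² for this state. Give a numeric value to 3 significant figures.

0.126

⟨x²⟩ = ∫ x²·|ψ|² dx / ∫|ψ|² dx (integrals over the domain).
Expand each integrand as polynomial × e^(−2αx²) and use ∫x^(2j)·e^(−2αx²) dx = (2j−1)!!/(4α)^j · √(π/(2α)), odd powers → 0; here √(π/(2α)) = 1.1394.
State is unnormalized: ∫|ψ|² dx = 0.78957, and ∫ψ*·x²·ψ dx = 0.099720, so ⟨x²⟩ = 0.099720 / 0.78957.
⟨x²⟩ = 0.12630.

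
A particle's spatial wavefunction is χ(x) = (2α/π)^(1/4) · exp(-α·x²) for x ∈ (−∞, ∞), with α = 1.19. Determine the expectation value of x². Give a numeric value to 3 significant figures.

0.210

⟨x²⟩ = ∫ x²·|χ|² dx (integrals over the domain).
Gaussian moments: ∫x^(2j)·e^(−2αx²) dx = (2j−1)!!/(4α)^j · √(π/(2α)), odd powers integrate to 0; here √(π/(2α)) = 1.1489.
⟨x²⟩ = 0.21008.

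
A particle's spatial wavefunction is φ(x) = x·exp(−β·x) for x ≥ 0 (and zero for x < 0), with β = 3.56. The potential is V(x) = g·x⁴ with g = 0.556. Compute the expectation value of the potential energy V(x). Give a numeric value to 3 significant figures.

0.0779

⟨V⟩ = ∫ V(x)·|φ|² dx / ∫|φ|² dx.
Every integrand reduces to terms xʲ·e^(−2βx) on [0, ∞); use ∫₀^∞ xʲ·e^(−2βx) dx = j!/(2β)^(j+1).
State is unnormalized: ∫|φ|² dx = 0.0055410, and ∫φ*·V(x)·φ dx = 0.00043157, so ⟨V⟩ = 0.00043157 / 0.0055410.
⟨V⟩ = 0.077886.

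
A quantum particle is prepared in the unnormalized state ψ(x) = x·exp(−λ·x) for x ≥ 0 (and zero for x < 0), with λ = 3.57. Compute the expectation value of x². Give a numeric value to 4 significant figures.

0.2354

⟨x²⟩ = ∫ x²·|ψ|² dx / ∫|ψ|² dx (integrals over the domain).
Every integrand reduces to terms xʲ·e^(−2λx) on [0, ∞); use ∫₀^∞ xʲ·e^(−2λx) dx = j!/(2λ)^(j+1).
State is unnormalized: ∫|ψ|² dx = 0.0054946, and ∫ψ*·x²·ψ dx = 0.0012934, so ⟨x²⟩ = 0.0012934 / 0.0054946.
⟨x²⟩ = 0.23539.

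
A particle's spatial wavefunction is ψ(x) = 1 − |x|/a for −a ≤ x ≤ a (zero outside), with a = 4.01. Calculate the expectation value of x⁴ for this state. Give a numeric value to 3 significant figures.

⟨x⁴⟩ = ∫ x⁴·|ψ|² dx / ∫|ψ|² dx (integrals over the domain).
ψ is even, so ∫ over [−a, a] = 2∫₀ᵃ with ψ = 1 − x/a there: ∫₀ᵃ (1 − x/a)² dx = a/3, ∫₀ᵃ x²(1 − x/a)² dx = a³/30, ∫₀ᵃ x⁴(1 − x/a)² dx = a⁵/105.
State is unnormalized: ∫|ψ|² dx = 2.6733, and ∫ψ*·x⁴·ψ dx = 19.750, so ⟨x⁴⟩ = 19.750 / 2.6733.
⟨x⁴⟩ = 7.3877.

7.39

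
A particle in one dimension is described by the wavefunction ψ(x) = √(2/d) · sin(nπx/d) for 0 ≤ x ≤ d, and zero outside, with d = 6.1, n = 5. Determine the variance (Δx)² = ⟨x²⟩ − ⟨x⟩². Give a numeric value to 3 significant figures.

Compute ⟨x⟩ and ⟨x²⟩ separately, then (Δx)² = ⟨x²⟩ − ⟨x⟩².
With sin²θ = (1 − cos2θ)/2 on 0 ≤ x ≤ d: ∫sin²(nπx/d) dx = d/2, ∫x·sin²(nπx/d) dx = d²/4, ∫x²·sin²(nπx/d) dx = d³·(1/6 − 1/(4n²π²)); higher powers xᵏ the same way, integrating xᵏ·cos(2nπx/d) by parts.
⟨x⟩ = 3.0500 and ⟨x²⟩ = 12.328.
(Δx)² = 12.328 − (3.0500)² = 3.0254.

3.03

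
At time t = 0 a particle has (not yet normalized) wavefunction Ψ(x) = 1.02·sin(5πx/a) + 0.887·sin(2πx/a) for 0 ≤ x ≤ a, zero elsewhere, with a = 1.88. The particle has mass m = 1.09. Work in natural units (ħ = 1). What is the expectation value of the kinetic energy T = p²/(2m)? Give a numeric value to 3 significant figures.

T = −(ħ²/2m) d²/dx², so ⟨T⟩ = −(ħ²/2m) ∫ Ψ*·Ψ'' dx / ∫|Ψ|² dx; with m = 1.09.
d²/dx² sin(jπx/a) = −(jπ/a)²·sin(jπx/a); on 0 ≤ x ≤ a, ∫sin²(jπx/a) dx = a/2 and ∫sin(jπx/a)·sin(lπx/a) dx = 0 for j ≠ l, so only diagonal terms survive in ∫|Ψ|² and ∫Ψ·Ψ″; ∫Ψ·Ψ′ dx = [Ψ²/2] between the walls = 0.
State is unnormalized: ∫|Ψ|² dx = 1.7175, and ∫Ψ*·(−ħ²/2m · Ψ'') dx = 35.107, so ⟨T⟩ = 35.107 / 1.7175.
⟨T⟩ = 20.441.

20.4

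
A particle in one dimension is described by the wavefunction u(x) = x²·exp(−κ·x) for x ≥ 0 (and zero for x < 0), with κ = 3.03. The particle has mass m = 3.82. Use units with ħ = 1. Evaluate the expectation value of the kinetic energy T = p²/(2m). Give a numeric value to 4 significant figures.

0.4006

T = −(ħ²/2m) d²/dx², so ⟨T⟩ = −(ħ²/2m) ∫ u*·u'' dx / ∫|u|² dx; with m = 3.82.
Differentiate x²·exp(−κ·x) with the product rule; every integrand then reduces to terms xʲ·e^(−2κx) on [0, ∞), with ∫₀^∞ xʲ·e^(−2κx) dx = j!/(2κ)^(j+1).
State is unnormalized: ∫|u|² dx = 0.0029366, and ∫u*·(−ħ²/2m · u'') dx = 0.0011763, so ⟨T⟩ = 0.0011763 / 0.0029366.
⟨T⟩ = 0.40056.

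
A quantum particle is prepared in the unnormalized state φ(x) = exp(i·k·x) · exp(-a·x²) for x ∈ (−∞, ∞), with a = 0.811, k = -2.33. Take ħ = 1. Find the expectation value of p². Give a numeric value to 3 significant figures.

6.24

p² φ = −ħ² d²φ/dx²; ⟨p²⟩ = −ħ² ∫ φ*·φ'' dx / ∫|φ|² dx.
Gaussian moments: ∫x^(2j)·e^(−2ax²) dx = (2j−1)!!/(4a)^j · √(π/(2a)), odd powers integrate to 0; here √(π/(2a)) = 1.3917. Derivatives: φ′ = (ik − 2ax)·φ, φ″ = ((ik − 2ax)² − 2a)·φ; the odd-in-x pieces drop out.
State is unnormalized: ∫|φ|² dx = 1.3917, and ∫φ*·(−ħ² φ'') dx = 8.6841, so ⟨p²⟩ = 8.6841 / 1.3917.
⟨p²⟩ = 6.2399.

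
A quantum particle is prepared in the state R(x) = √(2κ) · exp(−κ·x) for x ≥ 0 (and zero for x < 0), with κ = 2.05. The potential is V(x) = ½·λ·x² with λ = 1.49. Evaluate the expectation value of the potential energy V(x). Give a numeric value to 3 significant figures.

0.0886

⟨V⟩ = ∫ V(x)·|R|² dx.
Every integrand reduces to terms xʲ·e^(−2κx) on [0, ∞); use ∫₀^∞ xʲ·e^(−2κx) dx = j!/(2κ)^(j+1).
⟨V⟩ = 0.088638.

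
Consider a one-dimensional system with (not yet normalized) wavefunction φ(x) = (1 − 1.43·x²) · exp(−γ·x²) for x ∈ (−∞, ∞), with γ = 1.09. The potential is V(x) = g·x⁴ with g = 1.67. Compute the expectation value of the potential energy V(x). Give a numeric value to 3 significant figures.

0.587

⟨V⟩ = ∫ V(x)·|φ|² dx / ∫|φ|² dx.
Expand each integrand as polynomial × e^(−2γx²) and use ∫x^(2j)·e^(−2γx²) dx = (2j−1)!!/(4γ)^j · √(π/(2γ)), odd powers → 0; here √(π/(2γ)) = 1.2005.
State is unnormalized: ∫|φ|² dx = 0.80041, and ∫φ*·V(x)·φ dx = 0.46989, so ⟨V⟩ = 0.46989 / 0.80041.
⟨V⟩ = 0.58706.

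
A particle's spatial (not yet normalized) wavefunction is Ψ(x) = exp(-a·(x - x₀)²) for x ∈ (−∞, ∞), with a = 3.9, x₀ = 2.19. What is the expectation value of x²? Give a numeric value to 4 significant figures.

4.860

⟨x²⟩ = ∫ x²·|Ψ|² dx / ∫|Ψ|² dx (integrals over the domain).
Gaussian moments (u = x − x₀): ∫u^(2j)·e^(−2au²) du = (2j−1)!!/(4a)^j · √(π/(2a)), odd powers integrate to 0; here √(π/(2a)) = 0.63464.
State is unnormalized: ∫|Ψ|² dx = 0.63464, and ∫Ψ*·x²·Ψ dx = 3.0845, so ⟨x²⟩ = 3.0845 / 0.63464.
⟨x²⟩ = 4.8602.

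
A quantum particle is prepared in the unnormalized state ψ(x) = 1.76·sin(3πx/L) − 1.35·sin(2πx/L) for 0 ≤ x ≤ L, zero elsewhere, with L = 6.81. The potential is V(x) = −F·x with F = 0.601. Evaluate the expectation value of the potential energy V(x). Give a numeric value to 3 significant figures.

-2.82

⟨V⟩ = ∫ V(x)·|ψ|² dx / ∫|ψ|² dx.
On 0 ≤ x ≤ L (j ≠ l): ∫sin²(jπx/L) dx = L/2, ∫sin(jπx/L)·sin(lπx/L) dx = 0; diagonal moments ∫x·sin²(jπx/L) dx = L²/4, ∫x²·sin²(jπx/L) dx = L³·(1/6 − 1/(4j²π²)); cross terms ∫x·sin(jπx/L)·sin(lπx/L) dx = 0 for j + l even and −4jlL²/(π²(j² − l²)²) for j + l odd, ∫x²·sin(jπx/L)·sin(lπx/L) dx = (−1)^(j+l)·4jlL³/(π²(j² − l²)²); higher powers the same way via product-to-sum and parts.
State is unnormalized: ∫|ψ|² dx = 16.753, and ∫ψ*·V(x)·ψ dx = -47.166, so ⟨V⟩ = -47.166 / 16.753.
⟨V⟩ = -2.8154.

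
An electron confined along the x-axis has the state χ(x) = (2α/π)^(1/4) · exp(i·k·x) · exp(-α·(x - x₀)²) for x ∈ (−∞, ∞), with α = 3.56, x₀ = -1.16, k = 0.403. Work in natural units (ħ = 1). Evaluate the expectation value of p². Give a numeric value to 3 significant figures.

p² χ = −ħ² d²χ/dx²; ⟨p²⟩ = −ħ² ∫ χ*·χ'' dx.
Gaussian moments (u = x − x₀): ∫u^(2j)·e^(−2αu²) du = (2j−1)!!/(4α)^j · √(π/(2α)), odd powers integrate to 0; here √(π/(2α)) = 0.66426. Derivatives: χ′ = (ik − 2αu)·χ, χ″ = ((ik − 2αu)² − 2α)·χ; the odd-in-u pieces drop out.
⟨p²⟩ = 3.7224.

3.72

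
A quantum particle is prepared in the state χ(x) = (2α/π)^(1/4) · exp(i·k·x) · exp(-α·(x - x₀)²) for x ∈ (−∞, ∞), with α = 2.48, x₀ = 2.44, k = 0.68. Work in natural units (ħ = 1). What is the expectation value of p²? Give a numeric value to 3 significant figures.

p² χ = −ħ² d²χ/dx²; ⟨p²⟩ = −ħ² ∫ χ*·χ'' dx.
Gaussian moments (u = x − x₀): ∫u^(2j)·e^(−2αu²) du = (2j−1)!!/(4α)^j · √(π/(2α)), odd powers integrate to 0; here √(π/(2α)) = 0.79586. Derivatives: χ′ = (ik − 2αu)·χ, χ″ = ((ik − 2αu)² − 2α)·χ; the odd-in-u pieces drop out.
⟨p²⟩ = 2.9424.

2.94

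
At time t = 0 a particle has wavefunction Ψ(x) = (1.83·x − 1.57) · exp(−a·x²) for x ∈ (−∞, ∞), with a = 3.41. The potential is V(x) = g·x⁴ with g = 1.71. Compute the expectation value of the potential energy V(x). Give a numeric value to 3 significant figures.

0.0376

⟨V⟩ = ∫ V(x)·|Ψ|² dx / ∫|Ψ|² dx.
Expand each integrand as polynomial × e^(−2ax²) and use ∫x^(2j)·e^(−2ax²) dx = (2j−1)!!/(4a)^j · √(π/(2a)), odd powers → 0; here √(π/(2a)) = 0.67871.
State is unnormalized: ∫|Ψ|² dx = 1.8396, and ∫Ψ*·V(x)·Ψ dx = 0.069102, so ⟨V⟩ = 0.069102 / 1.8396.
⟨V⟩ = 0.037564.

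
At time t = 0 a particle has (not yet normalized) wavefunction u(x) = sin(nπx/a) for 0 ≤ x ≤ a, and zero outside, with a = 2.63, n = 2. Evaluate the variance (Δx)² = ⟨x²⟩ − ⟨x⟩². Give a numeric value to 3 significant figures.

Compute ⟨x⟩ and ⟨x²⟩ separately, then (Δx)² = ⟨x²⟩ − ⟨x⟩².
With sin²θ = (1 − cos2θ)/2 on 0 ≤ x ≤ a: ∫sin²(nπx/a) dx = a/2, ∫x·sin²(nπx/a) dx = a²/4, ∫x²·sin²(nπx/a) dx = a³·(1/6 − 1/(4n²π²)); higher powers xᵏ the same way, integrating xᵏ·cos(2nπx/a) by parts.
Normalization: ∫|u|² dx = 1.3150.
⟨x⟩ = 1.3150 and ⟨x²⟩ = 2.2180.
(Δx)² = 2.2180 − (1.3150)² = 0.48880.

0.489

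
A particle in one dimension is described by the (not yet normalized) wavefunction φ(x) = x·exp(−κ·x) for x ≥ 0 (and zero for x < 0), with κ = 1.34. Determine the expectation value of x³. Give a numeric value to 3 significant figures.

3.12

⟨x³⟩ = ∫ x³·|φ|² dx / ∫|φ|² dx (integrals over the domain).
Every integrand reduces to terms xʲ·e^(−2κx) on [0, ∞); use ∫₀^∞ xʲ·e^(−2κx) dx = j!/(2κ)^(j+1).
State is unnormalized: ∫|φ|² dx = 0.10390, and ∫φ*·x³·φ dx = 0.32387, so ⟨x³⟩ = 0.32387 / 0.10390.
⟨x³⟩ = 3.1171.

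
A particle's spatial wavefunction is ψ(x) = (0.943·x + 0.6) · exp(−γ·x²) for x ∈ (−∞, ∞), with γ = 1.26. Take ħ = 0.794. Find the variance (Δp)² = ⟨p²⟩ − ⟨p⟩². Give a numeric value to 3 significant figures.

1.32

Compute ⟨p⟩ and ⟨p²⟩ separately; (Δp)² = ⟨p²⟩ − ⟨p⟩².
Expand each integrand as polynomial × e^(−2γx²) and use ∫x^(2j)·e^(−2γx²) dx = (2j−1)!!/(4γ)^j · √(π/(2γ)), odd powers → 0; here √(π/(2γ)) = 1.1165. Differentiate with the product rule, d/dx e^(−γx²) = −2γx·e^(−γx²).
Normalization: ∫|ψ|² dx = 0.59896.
⟨p⟩ = 0.0000 and ⟨p²⟩ = 1.3169.
(Δp)² = 1.3169 − (0.0000)² = 1.3169.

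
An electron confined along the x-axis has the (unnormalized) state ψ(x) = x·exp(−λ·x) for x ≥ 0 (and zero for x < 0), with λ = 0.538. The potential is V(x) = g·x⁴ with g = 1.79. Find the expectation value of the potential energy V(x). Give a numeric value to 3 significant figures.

481.

⟨V⟩ = ∫ V(x)·|ψ|² dx / ∫|ψ|² dx.
Every integrand reduces to terms xʲ·e^(−2λx) on [0, ∞); use ∫₀^∞ xʲ·e^(−2λx) dx = j!/(2λ)^(j+1).
State is unnormalized: ∫|ψ|² dx = 1.6054, and ∫ψ*·V(x)·ψ dx = 771.79, so ⟨V⟩ = 771.79 / 1.6054.
⟨V⟩ = 480.74.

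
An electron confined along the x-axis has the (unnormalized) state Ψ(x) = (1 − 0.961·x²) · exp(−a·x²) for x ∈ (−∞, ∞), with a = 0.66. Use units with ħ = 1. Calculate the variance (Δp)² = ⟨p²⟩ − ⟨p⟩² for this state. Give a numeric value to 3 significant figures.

2.62

Compute ⟨p⟩ and ⟨p²⟩ separately; (Δp)² = ⟨p²⟩ − ⟨p⟩².
Expand each integrand as polynomial × e^(−2ax²) and use ∫x^(2j)·e^(−2ax²) dx = (2j−1)!!/(4a)^j · √(π/(2a)), odd powers → 0; here √(π/(2a)) = 1.5427. Differentiate with the product rule, d/dx e^(−ax²) = −2ax·e^(−ax²).
Normalization: ∫|Ψ|² dx = 1.0328.
⟨p⟩ = 0.0000 and ⟨p²⟩ = 2.6179.
(Δp)² = 2.6179 − (0.0000)² = 2.6179.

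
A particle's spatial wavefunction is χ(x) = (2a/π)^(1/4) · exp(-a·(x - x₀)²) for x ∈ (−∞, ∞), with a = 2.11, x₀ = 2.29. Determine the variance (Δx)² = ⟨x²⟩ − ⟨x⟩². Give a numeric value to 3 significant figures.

0.118

Compute ⟨x⟩ and ⟨x²⟩ separately, then (Δx)² = ⟨x²⟩ − ⟨x⟩².
Gaussian moments (u = x − x₀): ∫u^(2j)·e^(−2au²) du = (2j−1)!!/(4a)^j · √(π/(2a)), odd powers integrate to 0; here √(π/(2a)) = 0.86282.
⟨x⟩ = 2.2900 and ⟨x²⟩ = 5.3626.
(Δx)² = 5.3626 − (2.2900)² = 0.11848.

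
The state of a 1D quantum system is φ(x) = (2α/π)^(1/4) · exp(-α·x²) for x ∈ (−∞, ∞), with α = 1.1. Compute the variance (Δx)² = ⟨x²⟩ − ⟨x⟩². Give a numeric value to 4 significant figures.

Compute ⟨x⟩ and ⟨x²⟩ separately, then (Δx)² = ⟨x²⟩ − ⟨x⟩².
Gaussian moments: ∫x^(2j)·e^(−2αx²) dx = (2j−1)!!/(4α)^j · √(π/(2α)), odd powers integrate to 0; here √(π/(2α)) = 1.1950.
⟨x⟩ = 0.0000 and ⟨x²⟩ = 0.22727.
(Δx)² = 0.22727 − (0.0000)² = 0.22727.

0.2273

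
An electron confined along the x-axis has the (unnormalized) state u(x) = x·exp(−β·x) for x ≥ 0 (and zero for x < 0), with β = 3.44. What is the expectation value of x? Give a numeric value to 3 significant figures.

0.436

⟨x⟩ = ∫ x·|u|² dx / ∫|u|² dx (integrals over the domain).
Every integrand reduces to terms xʲ·e^(−2βx) on [0, ∞); use ∫₀^∞ xʲ·e^(−2βx) dx = j!/(2β)^(j+1).
State is unnormalized: ∫|u|² dx = 0.0061414, and ∫u*·x·u dx = 0.0026779, so ⟨x⟩ = 0.0026779 / 0.0061414.
⟨x⟩ = 0.43605.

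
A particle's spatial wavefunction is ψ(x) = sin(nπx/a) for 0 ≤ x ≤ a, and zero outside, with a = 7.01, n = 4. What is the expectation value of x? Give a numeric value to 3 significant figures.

⟨x⟩ = ∫ x·|ψ|² dx / ∫|ψ|² dx (integrals over the domain).
With sin²θ = (1 − cos2θ)/2 on 0 ≤ x ≤ a: ∫sin²(nπx/a) dx = a/2, ∫x·sin²(nπx/a) dx = a²/4, ∫x²·sin²(nπx/a) dx = a³·(1/6 − 1/(4n²π²)); higher powers xᵏ the same way, integrating xᵏ·cos(2nπx/a) by parts.
State is unnormalized: ∫|ψ|² dx = 3.5050, and ∫ψ*·x·ψ dx = 12.285, so ⟨x⟩ = 12.285 / 3.5050.
⟨x⟩ = 3.5050.

3.51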